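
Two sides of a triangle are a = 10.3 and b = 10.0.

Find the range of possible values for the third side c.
By the triangle inequality: |a - b| < c < a + b
|10.3 - 10.0| < c < 10.3 + 10.0
0.3 < c < 20.3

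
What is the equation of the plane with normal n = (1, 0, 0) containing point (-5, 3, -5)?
d = n·P = (1)(-5) + (0)(3) + (0)(-5) = -5
Plane: x = -5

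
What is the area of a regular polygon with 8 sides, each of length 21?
For a regular 8-gon with side length s = 21:
Apothem a = s / (2*tan(pi/8)) = 21 / (2*tan(pi/8)) ≈ 25.34924
Perimeter P = 8 * 21 = 168
Area = (1/2) * P * a = (1/2) * 168 * 25.34924 = 2129.34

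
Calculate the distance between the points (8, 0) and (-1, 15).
Using the distance formula: d = sqrt((x₂-x₁)² + (y₂-y₁)²)
dx = (-1) - 8 = -9
dy = 15 - 0 = 15
d = sqrt((-9)² + 15²) = sqrt(81 + 225) = sqrt(306) = 17.49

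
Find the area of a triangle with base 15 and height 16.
Area = (1/2) * base * height
Area = (1/2) * 15 * 16
Area = 120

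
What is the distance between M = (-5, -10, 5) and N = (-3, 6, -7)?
d = √[(2)² + (16)² + (-12)²] = √404 = 20.1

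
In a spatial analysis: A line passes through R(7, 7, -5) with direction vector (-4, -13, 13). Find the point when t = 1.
P(1) = (7 + (-4)(1), 7 + (-13)(1), -5 + 13(1)) = (3, -6, 8)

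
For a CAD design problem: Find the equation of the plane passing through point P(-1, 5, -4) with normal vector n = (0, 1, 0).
d = n·P = (0)(-1) + (1)(5) + (0)(-4) = 5
Plane: y = 5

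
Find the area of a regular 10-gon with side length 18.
For a regular 10-gon with side length s = 18:
Apothem a = s / (2*tan(pi/10)) = 18 / (2*tan(pi/10)) ≈ 27.69915
Perimeter P = 10 * 18 = 180
Area = (1/2) * P * a = (1/2) * 180 * 27.69915 = 2492.92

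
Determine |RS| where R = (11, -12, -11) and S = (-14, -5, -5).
d = √[(-25)² + (7)² + (6)²] = √710 = 26.65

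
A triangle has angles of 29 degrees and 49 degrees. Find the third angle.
Sum of angles in a triangle = 180 degrees
Third angle = 180 - 29 - 49
Third angle = 102 degrees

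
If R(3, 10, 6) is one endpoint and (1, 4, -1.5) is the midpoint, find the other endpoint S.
S = (2×1 - 3, 2×4 - 10, 2×(-1.5) - 6) = (-1, -2, -9)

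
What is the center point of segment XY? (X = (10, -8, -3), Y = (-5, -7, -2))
Midpoint = ((10-5)/2, (-8-7)/2, (-3-2)/2) = (2.5, -7.5, -2.5)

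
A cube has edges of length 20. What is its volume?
Volume = s³
Volume = 20³
Volume = 8000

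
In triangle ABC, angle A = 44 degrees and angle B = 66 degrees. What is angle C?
Sum of angles in a triangle = 180 degrees
Third angle = 180 - 44 - 66
Third angle = 70 degrees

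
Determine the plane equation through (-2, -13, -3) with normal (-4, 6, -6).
d = n·P = (-4)(-2) + (6)(-13) + (-6)(-3) = -52
Plane: -4x + 6y - 6z = -52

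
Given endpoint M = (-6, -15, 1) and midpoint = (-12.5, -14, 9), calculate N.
N = (2×(-12.5) - (-6), 2×(-14) - (-15), 2×9 - 1) = (-19, -13, 17)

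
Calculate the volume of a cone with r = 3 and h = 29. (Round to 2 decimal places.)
Volume = (1/3) * pi * r² * h
Volume = (1/3) * pi * 3² * 29
Volume = (1/3) * pi * 9 * 29
Volume = (1/3) * pi * 261
Volume = 273.32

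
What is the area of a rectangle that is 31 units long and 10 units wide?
Area = length * width
Area = 31 * 10
Area = 310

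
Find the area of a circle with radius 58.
Area = pi * r²
Area = pi * 58²
Area = pi * 3364
Area = 10568.32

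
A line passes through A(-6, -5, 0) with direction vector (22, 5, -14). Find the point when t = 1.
P(1) = (-6 + 22(1), -5 + 5(1), 0 + (-14)(1)) = (16, 0, -14)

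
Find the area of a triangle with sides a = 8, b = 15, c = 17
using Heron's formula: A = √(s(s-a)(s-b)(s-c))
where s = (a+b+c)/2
s = (8+15+17)/2 = 20
A = √(20·12·5·3) = √3600 = 60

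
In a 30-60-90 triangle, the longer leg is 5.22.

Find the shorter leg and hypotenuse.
In a 30-60-90 triangle, sides are in ratio 1 : √3 : 2.
Long leg = short leg·√3  →  short leg = 5.22/√3 = 3.014
Hypotenuse = 2·(short leg) = 2·5.22/√3 = 6.028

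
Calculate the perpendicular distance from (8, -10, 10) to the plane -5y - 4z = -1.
d = |0(8) + (-5)(-10) + (-4)(10) - (-1)| / √(0² + (-5)² + (-4)²) = 11/√41 = 1.718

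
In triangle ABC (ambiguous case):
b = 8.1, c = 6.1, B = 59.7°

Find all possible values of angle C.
sin(C)/c = sin(B)/b  →  sin(C) = c·sin(B)/b = 6.1·sin(59.7°)/8.1 = 0.650211
C₁ = arcsin(0.650211) = 40.56°,  C₂ = 180° - C₁ = 139.44°
Check C₂: A = 180° - 59.7° - 139.44° = -19.14° ≤ 0, rejected
C = 40.56° (one solution)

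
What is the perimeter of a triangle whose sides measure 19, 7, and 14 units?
Perimeter = sum of all sides
Perimeter = 19 + 7 + 14
Perimeter = 40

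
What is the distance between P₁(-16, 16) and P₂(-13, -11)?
Using the distance formula: d = sqrt((x₂-x₁)² + (y₂-y₁)²)
dx = (-13) - (-16) = 3
dy = (-11) - 16 = -27
d = sqrt(3² + (-27)²) = sqrt(9 + 729) = sqrt(738) = 27.17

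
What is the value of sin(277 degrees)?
sin(277 degrees) = -0.9925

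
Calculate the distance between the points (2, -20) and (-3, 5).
Using the distance formula: d = sqrt((x₂-x₁)² + (y₂-y₁)²)
dx = (-3) - 2 = -5
dy = 5 - (-20) = 25
d = sqrt((-5)² + 25²) = sqrt(25 + 625) = sqrt(650) = 25.50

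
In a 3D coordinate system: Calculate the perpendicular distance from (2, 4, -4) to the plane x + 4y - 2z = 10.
d = |1(2) + 4(4) + (-2)(-4) - (10)| / √(1² + 4² + (-2)²) = 16/√21 = 3.491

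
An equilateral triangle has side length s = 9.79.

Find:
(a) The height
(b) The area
(a) Height h = s·√3/2 = 9.79·√3/2 = 8.478
(b) Area = (√3/4)·s² = (√3/4)·9.79² = (√3/4)·95.8441 = 41.5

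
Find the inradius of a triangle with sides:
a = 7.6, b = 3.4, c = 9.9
s = (a+b+c)/2 = (7.6+3.4+9.9)/2 = 10.45
Area = √(s(s-a)(s-b)(s-c)) = √(10.45·2.85·7.05·0.55) = 10.7462
r = Area/s = 10.7462/10.45 = 1.028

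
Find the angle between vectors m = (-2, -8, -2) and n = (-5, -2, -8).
m·n = 42, |m|² = 72, |n|² = 93
cos θ = 42/√6696 ≈ 0.5133
θ ≈ 59.12°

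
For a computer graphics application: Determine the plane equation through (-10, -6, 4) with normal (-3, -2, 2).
d = n·P = (-3)(-10) + (-2)(-6) + (2)(4) = 50
Plane: -3x - 2y + 2z = 50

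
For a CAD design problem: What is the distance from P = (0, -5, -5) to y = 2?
d = |0(0) + 1(-5) + 0(-5) - (2)| / √(0² + 1² + 0²) = 7/√1 = 7.0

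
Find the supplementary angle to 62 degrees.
Supplementary angles sum to 180 degrees.
Other angle = 180 - 62
Other angle = 118 degrees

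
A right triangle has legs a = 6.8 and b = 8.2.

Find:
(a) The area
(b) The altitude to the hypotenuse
(a) Area = ½ab = ½·6.8·8.2 = 27.88
(b) Hypotenuse c = √(6.8² + 8.2²) = √113.48 = 10.6527
    Area = ½·c·h_c  →  h_c = 2·Area/c = 2·27.88/10.6527 = 5.234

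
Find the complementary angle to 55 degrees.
Complementary angles sum to 90 degrees.
Other angle = 90 - 55
Other angle = 35 degrees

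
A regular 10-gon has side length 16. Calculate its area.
For a regular 10-gon with side length s = 16:
Apothem a = s / (2*tan(pi/10)) = 16 / (2*tan(pi/10)) ≈ 24.6215
Perimeter P = 10 * 16 = 160
Area = (1/2) * P * a = (1/2) * 160 * 24.6215 = 1969.72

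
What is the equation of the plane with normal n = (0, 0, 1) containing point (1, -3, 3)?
d = n·P = (0)(1) + (0)(-3) + (1)(3) = 3
Plane: z = 3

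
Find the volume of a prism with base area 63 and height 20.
Volume = base area * height
Volume = 63 * 20
Volume = 1260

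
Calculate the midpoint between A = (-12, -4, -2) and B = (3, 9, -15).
Midpoint = ((-12+3)/2, (-4+9)/2, (-2-15)/2) = (-4.5, 2.5, -8.5)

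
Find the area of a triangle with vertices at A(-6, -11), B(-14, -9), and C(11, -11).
Using the coordinate formula: Area = (1/2)|x₁(y₂-y₃) + x₂(y₃-y₁) + x₃(y₁-y₂)|
Area = (1/2)|(-6)((-9)-(-11)) + (-14)((-11)-(-11)) + 11((-11)-(-9))|
Area = (1/2)|(-6)*2 + (-14)*0 + 11*(-2)|
Area = (1/2)|(-12) + 0 + (-22)|
Area = (1/2)*34 = 17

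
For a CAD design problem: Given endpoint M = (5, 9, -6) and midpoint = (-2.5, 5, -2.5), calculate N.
N = (2×(-2.5) - 5, 2×5 - 9, 2×(-2.5) - (-6)) = (-10, 1, 1)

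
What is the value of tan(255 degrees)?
tan(255 degrees) = 3.7321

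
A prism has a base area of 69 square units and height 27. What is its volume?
Volume = base area * height
Volume = 69 * 27
Volume = 1863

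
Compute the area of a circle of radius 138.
Area = pi * r²
Area = pi * 138²
Area = pi * 19044
Area = 59828.49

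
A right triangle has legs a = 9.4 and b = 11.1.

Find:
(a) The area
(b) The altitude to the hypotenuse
(a) Area = ½ab = ½·9.4·11.1 = 52.17
(b) Hypotenuse c = √(9.4² + 11.1²) = √211.57 = 14.5454
    Area = ½·c·h_c  →  h_c = 2·Area/c = 2·52.17/14.5454 = 7.173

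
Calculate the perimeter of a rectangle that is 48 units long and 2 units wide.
Perimeter = 2 * (length + width)
Perimeter = 2 * (48 + 2)
Perimeter = 2 * 50
Perimeter = 100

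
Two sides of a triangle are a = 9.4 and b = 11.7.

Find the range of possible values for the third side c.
By the triangle inequality: |a - b| < c < a + b
|9.4 - 11.7| < c < 9.4 + 11.7
2.3 < c < 21.1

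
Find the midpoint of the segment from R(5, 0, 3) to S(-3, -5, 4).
Midpoint = ((5-3)/2, (0-5)/2, (3+4)/2) = (1, -2.5, 3.5)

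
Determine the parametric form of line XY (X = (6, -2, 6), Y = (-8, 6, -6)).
Direction vector d = Y - X = (-14, 8, -12)
x = 6 - 14t, y = -2 + 8t, z = 6 - 12t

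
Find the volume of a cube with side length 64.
Volume = s³
Volume = 64³
Volume = 262144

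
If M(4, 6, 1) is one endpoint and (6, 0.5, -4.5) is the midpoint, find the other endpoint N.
N = (2×6 - 4, 2×0.5 - 6, 2×(-4.5) - 1) = (8, -5, -10)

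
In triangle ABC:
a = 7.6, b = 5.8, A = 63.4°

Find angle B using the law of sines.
sin(B)/b = sin(A)/a
sin(B) = b·sin(A)/a = 5.8·sin(63.4°)/7.6 = 0.682381
B = arcsin(0.682381) = 43.03°  (b ≤ a, so B ≤ A and the acute solution is unique)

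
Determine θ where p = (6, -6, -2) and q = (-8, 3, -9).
p·q = -48, |p|² = 76, |q|² = 154
cos θ = -48/√11704 ≈ -0.4437
θ ≈ 116.3°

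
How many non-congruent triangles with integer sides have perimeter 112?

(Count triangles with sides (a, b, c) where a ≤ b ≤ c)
With a ≤ b ≤ c and a + b + c = 112, the triangle inequality a + b > c gives c < 112/2, so c ≤ 55.
Iterate a from 1 to ⌊p/3⌋ = 37; for each a, b ranges from a to ⌊(p−a)/2⌋ with c = p − a − b, keeping only c ≥ b.
Triples: (2, 55, 55), (3, 54, 55), (4, 53, 55), …
Count = 261 triangles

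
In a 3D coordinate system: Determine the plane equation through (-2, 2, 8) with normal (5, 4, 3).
d = n·P = (5)(-2) + (4)(2) + (3)(8) = 22
Plane: 5x + 4y + 3z = 22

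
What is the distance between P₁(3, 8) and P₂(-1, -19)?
Using the distance formula: d = sqrt((x₂-x₁)² + (y₂-y₁)²)
dx = (-1) - 3 = -4
dy = (-19) - 8 = -27
d = sqrt((-4)² + (-27)²) = sqrt(16 + 729) = sqrt(745) = 27.29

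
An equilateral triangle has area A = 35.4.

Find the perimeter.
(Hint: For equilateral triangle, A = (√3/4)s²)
A = (√3/4)s²  →  s² = 4A/√3 = 4·35.4/√3 = 81.7528
s = 9.04173
Perimeter = 3s = 27.13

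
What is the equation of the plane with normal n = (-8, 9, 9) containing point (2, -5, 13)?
d = n·P = (-8)(2) + (9)(-5) + (9)(13) = 56
Plane: -8x + 9y + 9z = 56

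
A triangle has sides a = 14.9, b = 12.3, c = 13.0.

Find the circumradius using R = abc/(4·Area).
s = (a+b+c)/2 = 20.1
Area = √(s(s-a)(s-b)(s-c)) = √(20.1·5.2·7.8·7.1) = 76.081
R = abc/(4·Area) = (14.9·12.3·13.0)/(4·76.081) = 2382.51/304.324 = 7.829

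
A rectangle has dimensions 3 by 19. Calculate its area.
Area = length * width
Area = 3 * 19
Area = 57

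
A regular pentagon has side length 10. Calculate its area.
For a regular 5-gon with side length s = 10:
Apothem a = s / (2*tan(pi/5)) = 10 / (2*tan(pi/5)) ≈ 6.8819
Perimeter P = 5 * 10 = 50
Area = (1/2) * P * a = (1/2) * 50 * 6.8819 = 172.05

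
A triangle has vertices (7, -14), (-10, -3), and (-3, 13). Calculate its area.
Using the coordinate formula: Area = (1/2)|x₁(y₂-y₃) + x₂(y₃-y₁) + x₃(y₁-y₂)|
Area = (1/2)|7((-3)-13) + (-10)(13-(-14)) + (-3)((-14)-(-3))|
Area = (1/2)|7*(-16) + (-10)*27 + (-3)*(-11)|
Area = (1/2)|(-112) + (-270) + 33|
Area = (1/2)*349 = 174.50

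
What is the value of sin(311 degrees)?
sin(311 degrees) = -0.7547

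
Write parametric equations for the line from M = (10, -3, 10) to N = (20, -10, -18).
Direction vector d = N - M = (10, -7, -28)
x = 10 + 10t, y = -3 - 7t, z = 10 - 28t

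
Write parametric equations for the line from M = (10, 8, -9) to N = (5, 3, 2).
Direction vector d = N - M = (-5, -5, 11)
x = 10 - 5t, y = 8 - 5t, z = -9 + 11t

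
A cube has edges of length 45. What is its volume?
Volume = s³
Volume = 45³
Volume = 91125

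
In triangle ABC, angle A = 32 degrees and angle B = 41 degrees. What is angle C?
Sum of angles in a triangle = 180 degrees
Third angle = 180 - 32 - 41
Third angle = 107 degrees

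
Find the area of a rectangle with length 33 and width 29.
Area = length * width
Area = 33 * 29
Area = 957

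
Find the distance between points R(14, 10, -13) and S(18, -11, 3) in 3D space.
d = √[(4)² + (-21)² + (16)²] = √713 = 26.7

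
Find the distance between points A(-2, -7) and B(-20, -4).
Using the distance formula: d = sqrt((x₂-x₁)² + (y₂-y₁)²)
dx = (-20) - (-2) = -18
dy = (-4) - (-7) = 3
d = sqrt((-18)² + 3²) = sqrt(324 + 9) = sqrt(333) = 18.25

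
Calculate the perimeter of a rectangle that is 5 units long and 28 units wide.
Perimeter = 2 * (length + width)
Perimeter = 2 * (5 + 28)
Perimeter = 2 * 33
Perimeter = 66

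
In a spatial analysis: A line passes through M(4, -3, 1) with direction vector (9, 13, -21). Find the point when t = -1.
P(-1) = (4 + 9(-1), -3 + 13(-1), 1 + (-21)(-1)) = (-5, -16, 22)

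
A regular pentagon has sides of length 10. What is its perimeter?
Perimeter = number of sides * side length
Perimeter = 5 * 10
Perimeter = 50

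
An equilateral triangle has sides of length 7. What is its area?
Area = (sqrt(3)/4) * s²
Area = (sqrt(3)/4) * 7²
Area = (sqrt(3)/4) * 49
Area = 21.22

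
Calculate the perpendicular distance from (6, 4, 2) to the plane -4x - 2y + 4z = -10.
d = |(-4)(6) + (-2)(4) + 4(2) - (-10)| / √((-4)² + (-2)² + 4²) = 14/√36 = 2.333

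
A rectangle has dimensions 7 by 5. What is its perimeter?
Perimeter = 2 * (length + width)
Perimeter = 2 * (7 + 5)
Perimeter = 2 * 12
Perimeter = 24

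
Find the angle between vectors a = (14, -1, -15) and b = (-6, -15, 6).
a·b = -159, |a|² = 422, |b|² = 297
cos θ = -159/√125334 ≈ -0.4491
θ ≈ 116.7°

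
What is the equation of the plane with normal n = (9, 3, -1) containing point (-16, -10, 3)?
d = n·P = (9)(-16) + (3)(-10) + (-1)(3) = -177
Plane: 9x + 3y - z = -177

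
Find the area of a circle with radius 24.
Area = pi * r²
Area = pi * 24²
Area = pi * 576
Area = 1809.56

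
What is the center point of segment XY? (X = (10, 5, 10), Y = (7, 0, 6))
Midpoint = ((10+7)/2, (5+0)/2, (10+6)/2) = (8.5, 2.5, 8)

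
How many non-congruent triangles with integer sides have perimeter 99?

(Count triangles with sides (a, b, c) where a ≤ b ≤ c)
With a ≤ b ≤ c and a + b + c = 99, the triangle inequality a + b > c gives c < 99/2, so c ≤ 49.
Iterate a from 1 to ⌊p/3⌋ = 33; for each a, b ranges from a to ⌊(p−a)/2⌋ with c = p − a − b, keeping only c ≥ b.
Triples: (1, 49, 49), (2, 48, 49), (3, 47, 49), …
Count = 217 triangles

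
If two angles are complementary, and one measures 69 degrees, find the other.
Complementary angles sum to 90 degrees.
Other angle = 90 - 69
Other angle = 21 degrees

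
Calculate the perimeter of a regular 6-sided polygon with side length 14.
Perimeter = number of sides * side length
Perimeter = 6 * 14
Perimeter = 84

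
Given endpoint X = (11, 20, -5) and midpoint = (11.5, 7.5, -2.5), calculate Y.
Y = (2×11.5 - 11, 2×7.5 - 20, 2×(-2.5) - (-5)) = (12, -5, 0)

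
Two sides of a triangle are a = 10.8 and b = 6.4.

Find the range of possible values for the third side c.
By the triangle inequality: |a - b| < c < a + b
|10.8 - 6.4| < c < 10.8 + 6.4
4.4 < c < 17.2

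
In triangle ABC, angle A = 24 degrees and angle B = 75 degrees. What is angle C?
Sum of angles in a triangle = 180 degrees
Third angle = 180 - 24 - 75
Third angle = 81 degrees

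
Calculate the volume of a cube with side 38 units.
Volume = s³
Volume = 38³
Volume = 54872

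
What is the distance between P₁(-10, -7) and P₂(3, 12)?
Using the distance formula: d = sqrt((x₂-x₁)² + (y₂-y₁)²)
dx = 3 - (-10) = 13
dy = 12 - (-7) = 19
d = sqrt(13² + 19²) = sqrt(169 + 361) = sqrt(530) = 23.02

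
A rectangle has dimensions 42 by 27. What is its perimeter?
Perimeter = 2 * (length + width)
Perimeter = 2 * (42 + 27)
Perimeter = 2 * 69
Perimeter = 138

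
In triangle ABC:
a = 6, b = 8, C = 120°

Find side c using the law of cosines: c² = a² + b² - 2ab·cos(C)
c² = 6² + 8² - 2·6·8·cos(120°)
c² = 36 + 64 - 96·-0.5000 = 148
c = √148 = 12.17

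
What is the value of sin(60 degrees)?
sin(60 degrees) = sqrt(3)/2
Decimal approximation: 0.866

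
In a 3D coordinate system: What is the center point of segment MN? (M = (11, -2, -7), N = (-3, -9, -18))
Midpoint = ((11-3)/2, (-2-9)/2, (-7-18)/2) = (4, -5.5, -12.5)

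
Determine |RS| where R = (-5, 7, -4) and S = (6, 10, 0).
d = √[(11)² + (3)² + (4)²] = √146 = 12.08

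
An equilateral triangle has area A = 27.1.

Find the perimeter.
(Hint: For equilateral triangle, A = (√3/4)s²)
A = (√3/4)s²  →  s² = 4A/√3 = 4·27.1/√3 = 62.5848
s = 7.91105
Perimeter = 3s = 23.73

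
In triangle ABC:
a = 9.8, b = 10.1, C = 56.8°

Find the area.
Using A = ½ab·sin(C):
A = ½·9.8·10.1·sin(56.8°) = ½·98.98·0.836764 = 41.41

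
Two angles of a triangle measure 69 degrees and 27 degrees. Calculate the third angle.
Sum of angles in a triangle = 180 degrees
Third angle = 180 - 69 - 27
Third angle = 84 degrees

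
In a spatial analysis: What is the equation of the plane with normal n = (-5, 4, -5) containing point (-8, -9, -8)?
d = n·P = (-5)(-8) + (4)(-9) + (-5)(-8) = 44
Plane: -5x + 4y - 5z = 44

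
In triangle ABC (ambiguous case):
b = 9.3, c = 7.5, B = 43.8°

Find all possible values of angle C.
sin(C)/c = sin(B)/b  →  sin(C) = c·sin(B)/b = 7.5·sin(43.8°)/9.3 = 0.558180
C₁ = arcsin(0.558180) = 33.93°,  C₂ = 180° - C₁ = 146.07°
Check C₂: A = 180° - 43.8° - 146.07° = -9.87° ≤ 0, rejected
C = 33.93° (one solution)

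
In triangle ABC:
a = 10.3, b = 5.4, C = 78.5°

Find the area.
Using A = ½ab·sin(C):
A = ½·10.3·5.4·sin(78.5°) = ½·55.62·0.979925 = 27.25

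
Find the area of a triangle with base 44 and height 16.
Area = (1/2) * base * height
Area = (1/2) * 44 * 16
Area = 352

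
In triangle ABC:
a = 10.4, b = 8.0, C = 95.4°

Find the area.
Using A = ½ab·sin(C):
A = ½·10.4·8.0·sin(95.4°) = ½·83.2·0.995562 = 41.42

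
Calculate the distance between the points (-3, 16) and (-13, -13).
Using the distance formula: d = sqrt((x₂-x₁)² + (y₂-y₁)²)
dx = (-13) - (-3) = -10
dy = (-13) - 16 = -29
d = sqrt((-10)² + (-29)²) = sqrt(100 + 841) = sqrt(941) = 30.68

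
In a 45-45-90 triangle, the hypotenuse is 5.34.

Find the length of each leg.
In a 45-45-90 triangle, hypotenuse = leg·√2  →  leg = hypotenuse/√2
leg = 5.34/√2 = 3.776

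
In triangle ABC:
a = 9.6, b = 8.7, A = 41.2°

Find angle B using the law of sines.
sin(B)/b = sin(A)/a
sin(B) = b·sin(A)/a = 8.7·sin(41.2°)/9.6 = 0.596937
B = arcsin(0.596937) = 36.65°  (b ≤ a, so B ≤ A and the acute solution is unique)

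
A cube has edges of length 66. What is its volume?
Volume = s³
Volume = 66³
Volume = 287496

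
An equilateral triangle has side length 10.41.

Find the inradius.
For an equilateral triangle, r = s/(2√3) where s is the side.
r = 10.41/(2√3) = 10.41/3.464102 = 3.005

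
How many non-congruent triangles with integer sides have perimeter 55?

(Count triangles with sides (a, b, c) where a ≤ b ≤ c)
With a ≤ b ≤ c and a + b + c = 55, the triangle inequality a + b > c gives c < 55/2, so c ≤ 27.
Iterate a from 1 to ⌊p/3⌋ = 18; for each a, b ranges from a to ⌊(p−a)/2⌋ with c = p − a − b, keeping only c ≥ b.
Triples: (1, 27, 27), (2, 26, 27), (3, 25, 27), …
Count = 70 triangles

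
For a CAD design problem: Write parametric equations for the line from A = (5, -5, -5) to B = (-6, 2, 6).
Direction vector d = B - A = (-11, 7, 11)
x = 5 - 11t, y = -5 + 7t, z = -5 + 11t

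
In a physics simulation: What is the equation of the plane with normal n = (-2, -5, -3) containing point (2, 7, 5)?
d = n·P = (-2)(2) + (-5)(7) + (-3)(5) = -54
Plane: -2x - 5y - 3z = -54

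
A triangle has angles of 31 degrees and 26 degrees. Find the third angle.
Sum of angles in a triangle = 180 degrees
Third angle = 180 - 31 - 26
Third angle = 123 degrees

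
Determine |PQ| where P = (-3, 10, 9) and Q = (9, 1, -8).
d = √[(12)² + (-9)² + (-17)²] = √514 = 22.67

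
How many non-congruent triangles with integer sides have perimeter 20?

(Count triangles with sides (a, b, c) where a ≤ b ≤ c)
With a ≤ b ≤ c and a + b + c = 20, the triangle inequality a + b > c gives c < 20/2, so c ≤ 9.
Iterate a from 1 to ⌊p/3⌋ = 6; for each a, b ranges from a to ⌊(p−a)/2⌋ with c = p − a − b, keeping only c ≥ b.
Triples: (2, 9, 9), (3, 8, 9), (4, 7, 9), …
Count = 8 triangles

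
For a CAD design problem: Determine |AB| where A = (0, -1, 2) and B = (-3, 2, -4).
d = √[(-3)² + (3)² + (-6)²] = √54 = 7.348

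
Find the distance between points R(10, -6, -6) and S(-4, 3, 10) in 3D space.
d = √[(-14)² + (9)² + (16)²] = √533 = 23.09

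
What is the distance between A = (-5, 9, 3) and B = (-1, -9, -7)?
d = √[(4)² + (-18)² + (-10)²] = √440 = 20.98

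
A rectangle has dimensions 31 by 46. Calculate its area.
Area = length * width
Area = 31 * 46
Area = 1426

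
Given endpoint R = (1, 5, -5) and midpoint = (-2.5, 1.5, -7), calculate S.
S = (2×(-2.5) - 1, 2×1.5 - 5, 2×(-7) - (-5)) = (-6, -2, -9)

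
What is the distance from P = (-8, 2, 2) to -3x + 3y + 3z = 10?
d = |(-3)(-8) + 3(2) + 3(2) - (10)| / √((-3)² + 3² + 3²) = 26/√27 = 5.004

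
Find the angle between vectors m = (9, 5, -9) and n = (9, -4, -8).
m·n = 133, |m|² = 187, |n|² = 161
cos θ = 133/√30107 ≈ 0.7665
θ ≈ 39.96°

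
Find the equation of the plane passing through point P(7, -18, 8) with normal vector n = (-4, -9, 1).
d = n·P = (-4)(7) + (-9)(-18) + (1)(8) = 142
Plane: -4x - 9y + z = 142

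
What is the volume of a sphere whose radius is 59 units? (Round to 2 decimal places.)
Volume = (4/3) * pi * r³
Volume = (4/3) * pi * 59³
Volume = (4/3) * pi * 205379
Volume = 860289.54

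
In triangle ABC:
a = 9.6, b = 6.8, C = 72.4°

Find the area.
Using A = ½ab·sin(C):
A = ½·9.6·6.8·sin(72.4°) = ½·65.28·0.953191 = 31.11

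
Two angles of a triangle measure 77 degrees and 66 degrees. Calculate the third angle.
Sum of angles in a triangle = 180 degrees
Third angle = 180 - 77 - 66
Third angle = 37 degrees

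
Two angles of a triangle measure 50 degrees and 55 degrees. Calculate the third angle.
Sum of angles in a triangle = 180 degrees
Third angle = 180 - 50 - 55
Third angle = 75 degrees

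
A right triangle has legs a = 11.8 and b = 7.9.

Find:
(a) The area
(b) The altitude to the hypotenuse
(a) Area = ½ab = ½·11.8·7.9 = 46.61
(b) Hypotenuse c = √(11.8² + 7.9²) = √201.65 = 14.2004
    Area = ½·c·h_c  →  h_c = 2·Area/c = 2·46.61/14.2004 = 6.565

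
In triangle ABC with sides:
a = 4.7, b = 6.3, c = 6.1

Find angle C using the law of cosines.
cos(C) = (a² + b² - c²)/(2ab)
cos(C) = (4.7² + 6.3² - 6.1²)/(2·4.7·6.3) = 24.57/59.22 = 0.414894
C = arccos(0.414894) = 65.49°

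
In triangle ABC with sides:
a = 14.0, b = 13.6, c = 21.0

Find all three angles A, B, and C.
By the law of cosines:
cos(A) = (b² + c² - a²)/(2bc) = 0.752731  →  A = 41.17°
cos(B) = (a² + c² - b²)/(2ac) = 0.768776  →  B = 39.76°
cos(C) = (a² + b² - c²)/(2ab) = -0.157668  →  C = 99.07°
Check: A + B + C = 180.0° ✓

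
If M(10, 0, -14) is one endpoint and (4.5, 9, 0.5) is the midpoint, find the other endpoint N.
N = (2×4.5 - 10, 2×9 - 0, 2×0.5 - (-14)) = (-1, 18, 15)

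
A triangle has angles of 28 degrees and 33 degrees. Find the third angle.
Sum of angles in a triangle = 180 degrees
Third angle = 180 - 28 - 33
Third angle = 119 degrees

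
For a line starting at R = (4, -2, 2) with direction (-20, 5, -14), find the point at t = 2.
P(2) = (4 + (-20)(2), -2 + 5(2), 2 + (-14)(2)) = (-36, 8, -26)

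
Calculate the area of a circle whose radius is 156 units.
Area = pi * r²
Area = pi * 156²
Area = pi * 24336
Area = 76453.80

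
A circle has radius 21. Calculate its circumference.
Circumference = 2 * pi * r
Circumference = 2 * pi * 21
Circumference = 131.95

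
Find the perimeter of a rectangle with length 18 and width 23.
Perimeter = 2 * (length + width)
Perimeter = 2 * (18 + 23)
Perimeter = 2 * 41
Perimeter = 82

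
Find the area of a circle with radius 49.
Area = pi * r²
Area = pi * 49²
Area = pi * 2401
Area = 7542.96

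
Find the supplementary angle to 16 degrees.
Supplementary angles sum to 180 degrees.
Other angle = 180 - 16
Other angle = 164 degrees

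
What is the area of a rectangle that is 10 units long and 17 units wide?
Area = length * width
Area = 10 * 17
Area = 170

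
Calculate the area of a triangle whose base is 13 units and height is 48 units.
Area = (1/2) * base * height
Area = (1/2) * 13 * 48
Area = 312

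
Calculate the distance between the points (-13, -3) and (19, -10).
Using the distance formula: d = sqrt((x₂-x₁)² + (y₂-y₁)²)
dx = 19 - (-13) = 32
dy = (-10) - (-3) = -7
d = sqrt(32² + (-7)²) = sqrt(1024 + 49) = sqrt(1073) = 32.76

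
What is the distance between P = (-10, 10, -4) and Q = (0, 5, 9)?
d = √[(10)² + (-5)² + (13)²] = √294 = 17.15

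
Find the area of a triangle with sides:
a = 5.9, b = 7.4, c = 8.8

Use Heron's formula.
s = (a+b+c)/2 = (5.9+7.4+8.8)/2 = 11.05
A = √(s(s-a)(s-b)(s-c)) = √(11.05·5.15·3.65·2.25)
A = √467.353 = 21.62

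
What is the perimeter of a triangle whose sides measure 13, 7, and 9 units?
Perimeter = sum of all sides
Perimeter = 13 + 7 + 9
Perimeter = 29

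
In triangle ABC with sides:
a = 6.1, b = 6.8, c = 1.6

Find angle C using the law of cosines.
cos(C) = (a² + b² - c²)/(2ab)
cos(C) = (6.1² + 6.8² - 1.6²)/(2·6.1·6.8) = 80.89/82.96 = 0.975048
C = arccos(0.975048) = 12.83°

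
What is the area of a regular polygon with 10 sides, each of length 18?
For a regular 10-gon with side length s = 18:
Apothem a = s / (2*tan(pi/10)) = 18 / (2*tan(pi/10)) ≈ 27.69915
Perimeter P = 10 * 18 = 180
Area = (1/2) * P * a = (1/2) * 180 * 27.69915 = 2492.92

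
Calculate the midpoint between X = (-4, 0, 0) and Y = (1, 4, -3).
Midpoint = ((-4+1)/2, (0+4)/2, (0-3)/2) = (-1.5, 2, -1.5)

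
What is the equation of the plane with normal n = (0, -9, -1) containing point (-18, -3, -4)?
d = n·P = (0)(-18) + (-9)(-3) + (-1)(-4) = 31
Plane: -9y - z = 31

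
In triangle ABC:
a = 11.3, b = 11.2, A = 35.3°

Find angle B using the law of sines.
sin(B)/b = sin(A)/a
sin(B) = b·sin(A)/a = 11.2·sin(35.3°)/11.3 = 0.572744
B = arcsin(0.572744) = 34.94°  (b ≤ a, so B ≤ A and the acute solution is unique)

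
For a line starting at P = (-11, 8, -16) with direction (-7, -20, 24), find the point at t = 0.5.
P(0.5) = (-11 + (-7)(0.5), 8 + (-20)(0.5), -16 + 24(0.5)) = (-14.5, -2, -4)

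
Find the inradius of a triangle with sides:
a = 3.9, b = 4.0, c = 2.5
s = (a+b+c)/2 = (3.9+4.0+2.5)/2 = 5.2
Area = √(s(s-a)(s-b)(s-c)) = √(5.2·1.3·1.2·2.7) = 4.68
r = Area/s = 4.68/5.2 = 0.9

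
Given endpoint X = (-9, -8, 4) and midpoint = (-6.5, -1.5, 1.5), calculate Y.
Y = (2×(-6.5) - (-9), 2×(-1.5) - (-8), 2×1.5 - 4) = (-4, 5, -1)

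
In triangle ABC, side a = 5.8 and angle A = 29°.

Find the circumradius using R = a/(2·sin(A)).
R = a/(2·sin(A)) = 5.8/(2·sin(29°))
R = 5.8/(2·0.484810) = 5.8/0.969619 = 5.982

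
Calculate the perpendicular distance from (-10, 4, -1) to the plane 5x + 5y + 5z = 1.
d = |5(-10) + 5(4) + 5(-1) - (1)| / √(5² + 5² + 5²) = 36/√75 = 4.157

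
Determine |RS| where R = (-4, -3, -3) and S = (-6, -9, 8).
d = √[(-2)² + (-6)² + (11)²] = √161 = 12.69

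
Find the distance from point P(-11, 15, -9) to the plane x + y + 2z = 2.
d = |1(-11) + 1(15) + 2(-9) - (2)| / √(1² + 1² + 2²) = 16/√6 = 6.532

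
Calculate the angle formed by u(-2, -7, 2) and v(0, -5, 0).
u·v = 35, |u|² = 57, |v|² = 25
cos θ = 35/√1425 ≈ 0.9272
θ ≈ 22.0°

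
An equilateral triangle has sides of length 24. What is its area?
Area = (sqrt(3)/4) * s²
Area = (sqrt(3)/4) * 24²
Area = (sqrt(3)/4) * 576
Area = 249.42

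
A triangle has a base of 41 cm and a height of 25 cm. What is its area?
Area = (1/2) * base * height
Area = (1/2) * 41 * 25
Area = 512.50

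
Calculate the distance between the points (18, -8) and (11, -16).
Using the distance formula: d = sqrt((x₂-x₁)² + (y₂-y₁)²)
dx = 11 - 18 = -7
dy = (-16) - (-8) = -8
d = sqrt((-7)² + (-8)²) = sqrt(49 + 64) = sqrt(113) = 10.63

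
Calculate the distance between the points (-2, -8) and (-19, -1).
Using the distance formula: d = sqrt((x₂-x₁)² + (y₂-y₁)²)
dx = (-19) - (-2) = -17
dy = (-1) - (-8) = 7
d = sqrt((-17)² + 7²) = sqrt(289 + 49) = sqrt(338) = 18.38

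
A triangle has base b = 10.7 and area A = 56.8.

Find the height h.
A = ½bh  →  h = 2A/b
h = 2·56.8/10.7 = 10.62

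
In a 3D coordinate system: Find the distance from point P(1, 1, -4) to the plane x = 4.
d = |1(1) + 0(1) + 0(-4) - (4)| / √(1² + 0² + 0²) = 3/√1 = 3.0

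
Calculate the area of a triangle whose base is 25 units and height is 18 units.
Area = (1/2) * base * height
Area = (1/2) * 25 * 18
Area = 225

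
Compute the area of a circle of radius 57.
Area = pi * r²
Area = pi * 57²
Area = pi * 3249
Area = 10207.03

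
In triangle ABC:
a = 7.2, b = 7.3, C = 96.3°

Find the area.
Using A = ½ab·sin(C):
A = ½·7.2·7.3·sin(96.3°) = ½·52.56·0.993961 = 26.12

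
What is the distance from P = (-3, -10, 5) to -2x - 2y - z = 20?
d = |(-2)(-3) + (-2)(-10) + (-1)(5) - (20)| / √((-2)² + (-2)² + (-1)²) = 1/√9 = 0.3333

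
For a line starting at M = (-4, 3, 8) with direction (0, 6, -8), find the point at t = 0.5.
P(0.5) = (-4 + 0(0.5), 3 + 6(0.5), 8 + (-8)(0.5)) = (-4, 6, 4)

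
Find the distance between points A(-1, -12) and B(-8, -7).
Using the distance formula: d = sqrt((x₂-x₁)² + (y₂-y₁)²)
dx = (-8) - (-1) = -7
dy = (-7) - (-12) = 5
d = sqrt((-7)² + 5²) = sqrt(49 + 25) = sqrt(74) = 8.60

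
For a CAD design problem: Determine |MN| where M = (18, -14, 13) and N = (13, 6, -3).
d = √[(-5)² + (20)² + (-16)²] = √681 = 26.1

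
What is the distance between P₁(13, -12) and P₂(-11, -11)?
Using the distance formula: d = sqrt((x₂-x₁)² + (y₂-y₁)²)
dx = (-11) - 13 = -24
dy = (-11) - (-12) = 1
d = sqrt((-24)² + 1²) = sqrt(576 + 1) = sqrt(577) = 24.02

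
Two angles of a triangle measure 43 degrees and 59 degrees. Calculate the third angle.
Sum of angles in a triangle = 180 degrees
Third angle = 180 - 43 - 59
Third angle = 78 degrees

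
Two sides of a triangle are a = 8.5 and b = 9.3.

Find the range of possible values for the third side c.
By the triangle inequality: |a - b| < c < a + b
|8.5 - 9.3| < c < 8.5 + 9.3
0.8 < c < 17.8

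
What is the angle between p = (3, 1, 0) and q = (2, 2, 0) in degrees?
p·q = 8, |p|² = 10, |q|² = 8
cos θ = 8/√80 ≈ 0.8944
θ ≈ 26.57°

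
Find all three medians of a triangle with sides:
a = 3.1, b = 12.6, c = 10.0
Using m_x = ½√(2y² + 2z² - x²):
m_a = ½√(2·12.6² + 2·10.0² - 3.1²) = ½√507.91 = 11.27
m_b = ½√(2·3.1² + 2·10.0² - 12.6²) = ½√60.46 = 3.888
m_c = ½√(2·3.1² + 2·12.6² - 10.0²) = ½√236.74 = 7.693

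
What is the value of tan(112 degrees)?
tan(112 degrees) = -2.4751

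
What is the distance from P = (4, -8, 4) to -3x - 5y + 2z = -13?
d = |(-3)(4) + (-5)(-8) + 2(4) - (-13)| / √((-3)² + (-5)² + 2²) = 49/√38 = 7.949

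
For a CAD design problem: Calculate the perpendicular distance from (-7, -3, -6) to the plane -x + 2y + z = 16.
d = |(-1)(-7) + 2(-3) + 1(-6) - (16)| / √((-1)² + 2² + 1²) = 21/√6 = 8.573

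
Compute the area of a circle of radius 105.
Area = pi * r²
Area = pi * 105²
Area = pi * 11025
Area = 34636.06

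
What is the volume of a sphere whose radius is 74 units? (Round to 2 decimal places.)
Volume = (4/3) * pi * r³
Volume = (4/3) * pi * 74³
Volume = (4/3) * pi * 405224
Volume = 1697398.32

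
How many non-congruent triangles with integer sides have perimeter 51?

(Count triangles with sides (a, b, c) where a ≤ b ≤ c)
With a ≤ b ≤ c and a + b + c = 51, the triangle inequality a + b > c gives c < 51/2, so c ≤ 25.
Iterate a from 1 to ⌊p/3⌋ = 17; for each a, b ranges from a to ⌊(p−a)/2⌋ with c = p − a − b, keeping only c ≥ b.
Triples: (1, 25, 25), (2, 24, 25), (3, 23, 25), …
Count = 61 triangles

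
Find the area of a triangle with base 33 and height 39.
Area = (1/2) * base * height
Area = (1/2) * 33 * 39
Area = 643.50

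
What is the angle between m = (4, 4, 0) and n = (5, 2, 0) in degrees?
m·n = 28, |m|² = 32, |n|² = 29
cos θ = 28/√928 ≈ 0.9191
θ ≈ 23.2°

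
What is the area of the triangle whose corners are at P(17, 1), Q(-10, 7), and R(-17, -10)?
Using the coordinate formula: Area = (1/2)|x₁(y₂-y₃) + x₂(y₃-y₁) + x₃(y₁-y₂)|
Area = (1/2)|17(7-(-10)) + (-10)((-10)-1) + (-17)(1-7)|
Area = (1/2)|17*17 + (-10)*(-11) + (-17)*(-6)|
Area = (1/2)|289 + 110 + 102|
Area = (1/2)*501 = 250.50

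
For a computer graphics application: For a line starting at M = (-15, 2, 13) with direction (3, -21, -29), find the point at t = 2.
P(2) = (-15 + 3(2), 2 + (-21)(2), 13 + (-29)(2)) = (-9, -40, -45)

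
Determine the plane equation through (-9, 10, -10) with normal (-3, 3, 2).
d = n·P = (-3)(-9) + (3)(10) + (2)(-10) = 37
Plane: -3x + 3y + 2z = 37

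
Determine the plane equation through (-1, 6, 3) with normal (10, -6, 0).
d = n·P = (10)(-1) + (-6)(6) + (0)(3) = -46
Plane: 10x - 6y = -46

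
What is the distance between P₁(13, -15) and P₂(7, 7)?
Using the distance formula: d = sqrt((x₂-x₁)² + (y₂-y₁)²)
dx = 7 - 13 = -6
dy = 7 - (-15) = 22
d = sqrt((-6)² + 22²) = sqrt(36 + 484) = sqrt(520) = 22.80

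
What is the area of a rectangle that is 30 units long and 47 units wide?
Area = length * width
Area = 30 * 47
Area = 1410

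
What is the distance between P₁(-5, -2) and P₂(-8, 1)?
Using the distance formula: d = sqrt((x₂-x₁)² + (y₂-y₁)²)
dx = (-8) - (-5) = -3
dy = 1 - (-2) = 3
d = sqrt((-3)² + 3²) = sqrt(9 + 9) = sqrt(18) = 4.24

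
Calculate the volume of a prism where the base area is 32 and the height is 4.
Volume = base area * height
Volume = 32 * 4
Volume = 128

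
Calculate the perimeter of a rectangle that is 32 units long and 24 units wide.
Perimeter = 2 * (length + width)
Perimeter = 2 * (32 + 24)
Perimeter = 2 * 56
Perimeter = 112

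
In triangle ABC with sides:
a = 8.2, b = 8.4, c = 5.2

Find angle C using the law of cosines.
cos(C) = (a² + b² - c²)/(2ab)
cos(C) = (8.2² + 8.4² - 5.2²)/(2·8.2·8.4) = 110.76/137.76 = 0.804007
C = arccos(0.804007) = 36.49°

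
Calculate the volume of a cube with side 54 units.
Volume = s³
Volume = 54³
Volume = 157464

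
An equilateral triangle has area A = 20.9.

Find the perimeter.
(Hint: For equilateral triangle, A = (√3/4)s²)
A = (√3/4)s²  →  s² = 4A/√3 = 4·20.9/√3 = 48.2665
s = 6.94741
Perimeter = 3s = 20.84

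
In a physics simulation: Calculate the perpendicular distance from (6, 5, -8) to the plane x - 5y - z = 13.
d = |1(6) + (-5)(5) + (-1)(-8) - (13)| / √(1² + (-5)² + (-1)²) = 24/√27 = 4.619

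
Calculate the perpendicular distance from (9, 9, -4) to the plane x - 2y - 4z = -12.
d = |1(9) + (-2)(9) + (-4)(-4) - (-12)| / √(1² + (-2)² + (-4)²) = 19/√21 = 4.146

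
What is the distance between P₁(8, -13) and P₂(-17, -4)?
Using the distance formula: d = sqrt((x₂-x₁)² + (y₂-y₁)²)
dx = (-17) - 8 = -25
dy = (-4) - (-13) = 9
d = sqrt((-25)² + 9²) = sqrt(625 + 81) = sqrt(706) = 26.57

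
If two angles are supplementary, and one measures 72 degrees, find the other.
Supplementary angles sum to 180 degrees.
Other angle = 180 - 72
Other angle = 108 degrees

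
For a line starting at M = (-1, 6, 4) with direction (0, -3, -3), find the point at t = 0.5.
P(0.5) = (-1 + 0(0.5), 6 + (-3)(0.5), 4 + (-3)(0.5)) = (-1, 4.5, 2.5)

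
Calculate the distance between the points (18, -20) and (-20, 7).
Using the distance formula: d = sqrt((x₂-x₁)² + (y₂-y₁)²)
dx = (-20) - 18 = -38
dy = 7 - (-20) = 27
d = sqrt((-38)² + 27²) = sqrt(1444 + 729) = sqrt(2173) = 46.62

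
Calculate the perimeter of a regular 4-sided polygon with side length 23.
Perimeter = number of sides * side length
Perimeter = 4 * 23
Perimeter = 92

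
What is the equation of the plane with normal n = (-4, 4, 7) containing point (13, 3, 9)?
d = n·P = (-4)(13) + (4)(3) + (7)(9) = 23
Plane: -4x + 4y + 7z = 23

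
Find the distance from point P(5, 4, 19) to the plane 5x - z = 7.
d = |5(5) + 0(4) + (-1)(19) - (7)| / √(5² + 0² + (-1)²) = 1/√26 = 0.1961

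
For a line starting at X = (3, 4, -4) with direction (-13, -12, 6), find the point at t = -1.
P(-1) = (3 + (-13)(-1), 4 + (-12)(-1), -4 + 6(-1)) = (16, 16, -10)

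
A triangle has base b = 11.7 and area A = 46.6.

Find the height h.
A = ½bh  →  h = 2A/b
h = 2·46.6/11.7 = 7.966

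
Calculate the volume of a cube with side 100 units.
Volume = s³
Volume = 100³
Volume = 1000000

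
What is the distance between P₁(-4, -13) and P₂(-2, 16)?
Using the distance formula: d = sqrt((x₂-x₁)² + (y₂-y₁)²)
dx = (-2) - (-4) = 2
dy = 16 - (-13) = 29
d = sqrt(2² + 29²) = sqrt(4 + 841) = sqrt(845) = 29.07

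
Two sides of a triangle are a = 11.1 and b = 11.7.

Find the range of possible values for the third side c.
By the triangle inequality: |a - b| < c < a + b
|11.1 - 11.7| < c < 11.1 + 11.7
0.6 < c < 22.8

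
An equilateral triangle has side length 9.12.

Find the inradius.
For an equilateral triangle, r = s/(2√3) where s is the side.
r = 9.12/(2√3) = 9.12/3.464102 = 2.633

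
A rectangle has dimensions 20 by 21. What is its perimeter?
Perimeter = 2 * (length + width)
Perimeter = 2 * (20 + 21)
Perimeter = 2 * 41
Perimeter = 82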